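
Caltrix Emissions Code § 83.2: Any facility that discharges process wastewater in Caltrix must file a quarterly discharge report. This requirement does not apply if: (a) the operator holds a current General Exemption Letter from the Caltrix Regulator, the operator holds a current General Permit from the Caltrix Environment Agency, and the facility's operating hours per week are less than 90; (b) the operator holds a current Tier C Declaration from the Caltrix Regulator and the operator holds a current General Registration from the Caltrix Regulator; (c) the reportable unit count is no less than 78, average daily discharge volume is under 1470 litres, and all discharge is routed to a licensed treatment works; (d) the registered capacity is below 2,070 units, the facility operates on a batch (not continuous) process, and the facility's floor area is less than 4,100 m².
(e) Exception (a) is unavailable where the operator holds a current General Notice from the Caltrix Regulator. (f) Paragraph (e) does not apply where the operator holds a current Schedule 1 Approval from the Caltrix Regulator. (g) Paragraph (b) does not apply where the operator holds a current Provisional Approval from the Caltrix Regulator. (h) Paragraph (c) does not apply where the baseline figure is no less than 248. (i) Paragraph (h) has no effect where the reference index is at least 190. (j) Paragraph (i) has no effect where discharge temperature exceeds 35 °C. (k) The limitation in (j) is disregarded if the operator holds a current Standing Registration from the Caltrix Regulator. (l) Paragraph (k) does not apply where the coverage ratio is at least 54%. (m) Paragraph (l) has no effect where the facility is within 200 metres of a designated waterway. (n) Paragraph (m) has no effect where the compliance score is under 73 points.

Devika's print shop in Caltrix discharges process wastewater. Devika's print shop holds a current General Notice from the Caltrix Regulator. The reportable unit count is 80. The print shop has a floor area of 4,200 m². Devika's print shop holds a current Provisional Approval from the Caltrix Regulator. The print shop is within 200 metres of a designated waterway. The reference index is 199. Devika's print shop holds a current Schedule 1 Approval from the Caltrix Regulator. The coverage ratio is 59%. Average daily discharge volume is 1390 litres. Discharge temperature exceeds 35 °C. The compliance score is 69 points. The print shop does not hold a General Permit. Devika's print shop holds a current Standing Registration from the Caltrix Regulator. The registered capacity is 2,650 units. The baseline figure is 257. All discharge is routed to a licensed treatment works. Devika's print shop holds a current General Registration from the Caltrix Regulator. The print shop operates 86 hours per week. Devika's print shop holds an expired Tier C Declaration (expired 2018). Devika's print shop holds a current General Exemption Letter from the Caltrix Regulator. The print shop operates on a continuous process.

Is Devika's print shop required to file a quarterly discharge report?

Yes — Devika's print shop must file a quarterly discharge report.

Exception (a) does not apply: no General Permit is held.
Exception (b) requires that the operator holds a current Tier C Declaration from the Caltrix Regulator; but the Tier C Declaration is not current, so (b) is unavailable.
All of (c)'s requirements are met (the reportable unit count is 80, meeting the 78 threshold; average daily discharge volume is 1390 litres, under the 1470 litres limit; discharge is routed to a licensed treatment works). However, paragraphs (h)–(n) must be considered: (h) operates against (c): the baseline figure is 257, meeting the 248 threshold. (i) applies (the reference index is 199, meeting the 190 threshold), but is displaced by (j): (j) operates against (i): discharge temperature exceeds 35 °C. (k) would limit (j) — a current Standing Registration is held — but (l) sets (k) aside: (l) is engaged — the coverage ratio is 59%, meeting the 54% threshold. (m) applies (the print shop is within 200 m of a designated waterway), but is overridden by (n): (n) operates — the compliance score is 69 points, under the 73 points limit. So (c) is unavailable.
Exception (d) requires that the registered capacity is below 2,070 units; but the registered capacity is 2,650 units, not below 2,070 units, so (d) is unavailable.
No exception displaces § 83.2.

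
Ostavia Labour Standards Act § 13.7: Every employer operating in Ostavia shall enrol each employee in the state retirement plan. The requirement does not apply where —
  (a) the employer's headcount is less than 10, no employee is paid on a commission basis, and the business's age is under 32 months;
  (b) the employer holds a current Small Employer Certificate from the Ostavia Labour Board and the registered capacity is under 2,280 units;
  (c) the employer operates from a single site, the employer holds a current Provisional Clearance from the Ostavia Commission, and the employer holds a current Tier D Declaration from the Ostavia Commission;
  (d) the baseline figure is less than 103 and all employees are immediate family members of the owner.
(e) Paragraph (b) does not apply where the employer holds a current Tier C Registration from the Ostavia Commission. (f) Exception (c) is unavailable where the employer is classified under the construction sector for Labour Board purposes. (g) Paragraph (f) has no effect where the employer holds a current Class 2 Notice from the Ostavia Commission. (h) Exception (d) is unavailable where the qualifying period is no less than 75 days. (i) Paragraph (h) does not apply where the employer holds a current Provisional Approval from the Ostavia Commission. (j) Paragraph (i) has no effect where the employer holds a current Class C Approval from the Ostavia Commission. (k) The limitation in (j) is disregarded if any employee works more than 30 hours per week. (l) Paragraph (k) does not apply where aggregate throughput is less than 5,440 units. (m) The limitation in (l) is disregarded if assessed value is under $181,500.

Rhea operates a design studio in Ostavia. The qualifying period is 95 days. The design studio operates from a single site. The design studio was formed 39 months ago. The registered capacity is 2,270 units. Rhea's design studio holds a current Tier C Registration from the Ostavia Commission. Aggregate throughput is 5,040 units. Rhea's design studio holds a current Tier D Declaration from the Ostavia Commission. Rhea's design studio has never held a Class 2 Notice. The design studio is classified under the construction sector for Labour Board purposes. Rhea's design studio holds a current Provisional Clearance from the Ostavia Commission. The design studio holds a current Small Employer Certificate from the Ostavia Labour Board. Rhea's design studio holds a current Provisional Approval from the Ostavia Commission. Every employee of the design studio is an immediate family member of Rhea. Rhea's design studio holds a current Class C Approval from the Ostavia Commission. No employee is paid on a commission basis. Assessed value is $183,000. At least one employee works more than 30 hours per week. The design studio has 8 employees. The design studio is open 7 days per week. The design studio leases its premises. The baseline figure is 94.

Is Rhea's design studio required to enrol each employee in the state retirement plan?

Exception (a) requires that the business's age is under 32 months; but the business's age is 39 months, not under 32 months, so (a) is unavailable.
Exception (b) is satisfied on its face — a current Small Employer Certificate is held; the registered capacity is 2,270 units, under the 2,280 units limit. However, paragraph (e) must be considered: (e) operates against (b): a current Tier C Registration is held. So (b) is unavailable.
Exception (c)'s conditions are all satisfied: the employer operates from a single site; a current Provisional Clearance is held; a current Tier D Declaration is held. Turning to paragraphs (f)–(g): (f) operates against (c): the design studio is classified under the construction sector. (g), which would lift (f), does not operate here — the Class 2 Notice is not current. So (c) is unavailable.
Exception (d) is satisfied on its face — the baseline figure is 94, less than the 103 limit; every employee is an immediate family member. However, paragraphs (h)–(m) must be considered: (h) operates against (d): the qualifying period is 95 days, meeting the 75 days threshold. (i) would limit (h) — a current Provisional Approval is held — but (j) sets (i) aside: (j) operates against (i): a current Class C Approval is held. (k) would limit (j) — at least one employee exceeds 30 hours/week — but (l) sets (k) aside: (l) operates against (k): aggregate throughput is 5,040 units, less than the 5,440 units limit. (m), which would lift (l), is not triggered — assessed value is $183,000, not under $181,500. (d) is therefore removed.
None of the exceptions is available; § 13.7 applies in full.

Yes — Rhea's design studio must enrol each employee in the state retirement plan.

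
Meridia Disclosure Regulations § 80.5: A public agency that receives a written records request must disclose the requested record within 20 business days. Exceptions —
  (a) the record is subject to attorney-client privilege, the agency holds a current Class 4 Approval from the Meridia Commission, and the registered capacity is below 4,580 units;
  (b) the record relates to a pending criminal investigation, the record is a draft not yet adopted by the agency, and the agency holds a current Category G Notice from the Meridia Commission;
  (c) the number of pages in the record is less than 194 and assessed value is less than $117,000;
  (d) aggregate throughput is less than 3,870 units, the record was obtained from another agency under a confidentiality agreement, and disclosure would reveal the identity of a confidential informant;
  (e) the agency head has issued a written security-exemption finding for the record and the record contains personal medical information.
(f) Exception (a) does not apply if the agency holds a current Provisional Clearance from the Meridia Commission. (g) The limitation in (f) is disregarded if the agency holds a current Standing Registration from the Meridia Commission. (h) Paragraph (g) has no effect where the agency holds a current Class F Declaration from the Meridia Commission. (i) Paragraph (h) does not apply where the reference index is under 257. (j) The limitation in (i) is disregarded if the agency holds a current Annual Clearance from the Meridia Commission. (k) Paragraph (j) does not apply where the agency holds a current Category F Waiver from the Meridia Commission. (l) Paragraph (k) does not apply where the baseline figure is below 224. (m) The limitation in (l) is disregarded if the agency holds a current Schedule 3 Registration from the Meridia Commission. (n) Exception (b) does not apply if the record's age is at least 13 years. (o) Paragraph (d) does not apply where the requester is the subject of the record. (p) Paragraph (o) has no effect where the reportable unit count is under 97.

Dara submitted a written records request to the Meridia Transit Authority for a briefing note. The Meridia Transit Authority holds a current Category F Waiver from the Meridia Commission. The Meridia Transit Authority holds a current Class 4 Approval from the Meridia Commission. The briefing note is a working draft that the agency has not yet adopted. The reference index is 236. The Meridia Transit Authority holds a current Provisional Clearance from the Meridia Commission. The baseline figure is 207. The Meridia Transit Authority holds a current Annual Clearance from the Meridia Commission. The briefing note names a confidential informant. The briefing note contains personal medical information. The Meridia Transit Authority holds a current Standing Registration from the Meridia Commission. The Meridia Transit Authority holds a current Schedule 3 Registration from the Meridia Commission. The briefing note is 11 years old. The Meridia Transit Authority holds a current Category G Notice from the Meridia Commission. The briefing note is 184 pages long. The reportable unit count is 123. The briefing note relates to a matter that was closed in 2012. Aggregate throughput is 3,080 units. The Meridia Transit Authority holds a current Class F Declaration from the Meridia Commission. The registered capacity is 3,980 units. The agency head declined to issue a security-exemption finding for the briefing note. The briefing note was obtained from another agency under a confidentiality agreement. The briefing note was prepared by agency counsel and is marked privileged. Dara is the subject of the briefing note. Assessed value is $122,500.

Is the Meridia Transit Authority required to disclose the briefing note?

All of (a)'s requirements are met (the briefing note is privileged; a current Class 4 Approval is held; the registered capacity is 3,980 units, below the 4,580 units limit). Applying paragraphs (f)–(m): (f) would limit (a) — a current Provisional Clearance is held — but (g) sets (f) aside: (g) is engaged — a current Standing Registration is held. (h) operates (a current Class F Declaration is held), but is displaced by (i): (i) operates against (h): the reference index is 236, under the 257 limit. (j) would limit (i) — a current Annual Clearance is held — but (k) sets (j) aside: (k) operates against (j): a current Category F Waiver is held. (l) would limit (k) — the baseline figure is 207, below the 224 limit — but (m) sets (l) aside: (m) operates — a current Schedule 3 Registration is held. So (a) applies.
Exception (b) requires that the record relates to a pending criminal investigation; but the briefing note relates to a closed matter, so (b) is unavailable.
Exception (c) does not apply: assessed value is $122,500, not less than $117,000.
Exception (d) is satisfied on its face — aggregate throughput is 3,080 units, less than the 3,870 units limit; the briefing note was obtained under a confidentiality agreement; the briefing note names a confidential informant. But: (o) is triggered — Dara is the subject of the briefing note. (p), which would lift (o), is inapplicable — the reportable unit count is 123, not under 97. (d) is therefore removed.
Exception (e) requires that the agency head has issued a written security-exemption finding for the record; but the agency head declined to issue a security-exemption finding, so (e) is unavailable.

No — exception (a) applies; the Meridia Transit Authority is not required to disclose the briefing note.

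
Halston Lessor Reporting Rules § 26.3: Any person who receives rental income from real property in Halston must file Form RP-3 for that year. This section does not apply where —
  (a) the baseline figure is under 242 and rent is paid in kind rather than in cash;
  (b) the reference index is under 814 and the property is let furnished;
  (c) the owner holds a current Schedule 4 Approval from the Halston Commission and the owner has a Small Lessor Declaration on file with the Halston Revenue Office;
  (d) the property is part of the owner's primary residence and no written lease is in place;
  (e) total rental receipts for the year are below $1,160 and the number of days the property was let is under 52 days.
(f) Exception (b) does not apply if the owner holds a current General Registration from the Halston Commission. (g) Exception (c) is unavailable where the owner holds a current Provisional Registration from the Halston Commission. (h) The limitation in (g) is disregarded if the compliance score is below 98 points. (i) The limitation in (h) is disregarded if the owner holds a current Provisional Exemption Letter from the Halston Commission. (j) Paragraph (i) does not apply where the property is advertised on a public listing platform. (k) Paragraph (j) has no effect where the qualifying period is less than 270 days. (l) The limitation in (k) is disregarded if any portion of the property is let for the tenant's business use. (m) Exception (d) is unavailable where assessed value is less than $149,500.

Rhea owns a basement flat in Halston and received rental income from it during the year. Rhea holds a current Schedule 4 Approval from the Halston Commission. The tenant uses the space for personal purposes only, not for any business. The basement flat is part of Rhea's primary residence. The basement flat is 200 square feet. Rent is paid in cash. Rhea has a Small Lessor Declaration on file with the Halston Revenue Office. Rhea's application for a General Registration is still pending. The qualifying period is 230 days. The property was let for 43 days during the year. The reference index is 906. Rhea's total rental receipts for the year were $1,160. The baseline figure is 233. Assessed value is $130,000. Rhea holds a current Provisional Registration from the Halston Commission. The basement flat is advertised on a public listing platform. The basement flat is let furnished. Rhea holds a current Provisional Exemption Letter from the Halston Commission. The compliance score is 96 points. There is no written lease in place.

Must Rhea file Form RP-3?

Yes — Rhea must file Form RP-3.

Exception (a) requires that rent is paid in kind rather than in cash; but rent is paid in cash, so (a) is unavailable.
Exception (b) requires that the reference index is under 814; but the reference index is 906, not under 814, so (b) is unavailable.
All of (c)'s requirements are met (a current Schedule 4 Approval is held; a Small Lessor Declaration is on file). However, paragraphs (g)–(l) must be considered: (g) is engaged — a current Provisional Registration is held. (h) would limit (g) — the compliance score is 96 points, below the 98 points limit — but (i) sets (h) aside: (i) is triggered — a current Provisional Exemption Letter is held. (j) is triggered (the property is publicly advertised), but is displaced by (k): (k) operates — the qualifying period is 230 days, less than the 270 days limit. (l) is not triggered (the space is used for personal purposes only), so (k) stands. Exception (c) does not apply.
Exception (d)'s conditions are all satisfied: the basement flat is part of the primary residence; there is no written lease. Turning to paragraph (m): (m) operates against (d): assessed value is $130,000, less than the $149,500 limit. Exception (d) does not apply.
Exception (e) requires that total rental receipts for the year are below $1,160; but total rental receipts for the year are $1,160, not below $1,160, so (e) is unavailable.
Every exception is unavailable, so the rule governs.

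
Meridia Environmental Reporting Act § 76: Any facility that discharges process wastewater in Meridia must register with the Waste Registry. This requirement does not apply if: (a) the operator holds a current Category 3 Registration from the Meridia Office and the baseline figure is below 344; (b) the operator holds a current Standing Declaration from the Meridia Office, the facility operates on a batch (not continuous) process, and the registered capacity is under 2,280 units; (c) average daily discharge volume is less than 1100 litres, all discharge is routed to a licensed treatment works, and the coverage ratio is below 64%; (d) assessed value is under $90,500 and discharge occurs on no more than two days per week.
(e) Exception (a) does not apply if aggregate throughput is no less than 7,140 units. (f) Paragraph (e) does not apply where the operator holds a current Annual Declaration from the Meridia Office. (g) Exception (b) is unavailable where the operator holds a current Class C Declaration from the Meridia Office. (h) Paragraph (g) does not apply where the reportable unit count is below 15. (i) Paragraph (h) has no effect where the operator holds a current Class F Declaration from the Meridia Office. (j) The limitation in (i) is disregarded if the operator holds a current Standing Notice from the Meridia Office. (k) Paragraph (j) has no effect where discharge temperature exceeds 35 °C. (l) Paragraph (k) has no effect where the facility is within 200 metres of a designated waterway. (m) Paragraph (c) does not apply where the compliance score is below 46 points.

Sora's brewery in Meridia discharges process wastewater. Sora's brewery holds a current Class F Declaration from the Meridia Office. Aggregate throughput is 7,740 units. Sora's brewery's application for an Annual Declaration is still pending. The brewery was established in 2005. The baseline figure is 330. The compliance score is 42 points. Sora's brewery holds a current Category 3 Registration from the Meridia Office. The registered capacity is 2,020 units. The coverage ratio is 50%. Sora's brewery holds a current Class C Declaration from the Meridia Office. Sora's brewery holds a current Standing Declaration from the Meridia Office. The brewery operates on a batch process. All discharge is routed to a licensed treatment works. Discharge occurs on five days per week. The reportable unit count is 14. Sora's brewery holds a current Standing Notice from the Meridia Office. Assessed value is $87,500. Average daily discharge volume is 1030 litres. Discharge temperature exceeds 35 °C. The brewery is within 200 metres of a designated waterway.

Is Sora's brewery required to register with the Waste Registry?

No — exception (b) applies; Sora's brewery is not required to register with the Waste Registry.

Exception (a)'s conditions are all satisfied: a current Category 3 Registration is held; the baseline figure is 330, below the 344 limit. But: (e) operates against (a): aggregate throughput is 7,740 units, meeting the 7,140 units threshold. (f) does not operate here (no current Annual Declaration is held), so (e) stands. So (a) is unavailable.
Exception (b) is satisfied on its face — a current Standing Declaration is held; the facility operates on a batch process; the registered capacity is 2,020 units, under the 2,280 units limit. Under paragraphs (g)–(l): (g) would limit (b) — a current Class C Declaration is held — but (h) sets (g) aside: (h) operates against (g): the reportable unit count is 14, below the 15 limit. (i) is triggered (a current Class F Declaration is held), but is set aside by (j): (j) is engaged — a current Standing Notice is held. (k) would limit (j) — discharge temperature exceeds 35 °C — but (l) sets (k) aside: (l) applies — the brewery is within 200 m of a designated waterway. Exception (b) stands.
Exception (c): average daily discharge volume is 1030 litres, less than the 1100 litres limit; discharge is routed to a licensed treatment works; the coverage ratio is 50%, below the 64% limit — every condition holds. But applying paragraph (m): (m) is engaged — the compliance score is 42 points, below the 46 points limit. Exception (c) does not apply.
Exception (d) requires that discharge occurs on no more than two days per week; but discharge occurs on five days per week, so (d) is unavailable.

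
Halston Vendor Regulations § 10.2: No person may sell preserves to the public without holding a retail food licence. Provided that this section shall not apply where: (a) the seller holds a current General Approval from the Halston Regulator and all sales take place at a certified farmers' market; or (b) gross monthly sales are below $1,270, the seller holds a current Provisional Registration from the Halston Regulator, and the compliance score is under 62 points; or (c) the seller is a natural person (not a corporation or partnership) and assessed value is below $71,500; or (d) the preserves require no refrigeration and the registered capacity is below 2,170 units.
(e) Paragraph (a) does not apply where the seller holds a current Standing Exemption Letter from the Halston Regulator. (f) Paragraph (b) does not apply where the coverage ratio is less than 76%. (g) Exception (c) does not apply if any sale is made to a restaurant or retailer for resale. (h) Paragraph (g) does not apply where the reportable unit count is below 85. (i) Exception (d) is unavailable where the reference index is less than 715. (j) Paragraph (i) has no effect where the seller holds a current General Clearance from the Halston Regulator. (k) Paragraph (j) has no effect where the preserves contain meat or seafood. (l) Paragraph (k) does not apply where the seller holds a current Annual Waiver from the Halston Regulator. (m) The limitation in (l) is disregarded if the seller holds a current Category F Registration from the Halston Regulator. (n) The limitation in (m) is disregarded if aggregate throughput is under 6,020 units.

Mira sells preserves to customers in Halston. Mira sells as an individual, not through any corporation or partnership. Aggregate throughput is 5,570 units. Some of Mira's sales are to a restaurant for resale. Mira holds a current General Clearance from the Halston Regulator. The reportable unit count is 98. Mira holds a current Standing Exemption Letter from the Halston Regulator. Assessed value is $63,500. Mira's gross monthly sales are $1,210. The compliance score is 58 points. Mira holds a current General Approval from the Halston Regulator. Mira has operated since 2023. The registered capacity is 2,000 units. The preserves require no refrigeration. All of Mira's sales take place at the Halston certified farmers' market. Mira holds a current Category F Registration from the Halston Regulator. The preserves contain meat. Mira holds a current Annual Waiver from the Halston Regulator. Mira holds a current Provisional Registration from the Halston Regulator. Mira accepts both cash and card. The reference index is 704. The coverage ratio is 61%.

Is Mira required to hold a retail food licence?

Exception (a): a current General Approval is held; all sales are at a certified farmers' market — every condition holds. However, paragraph (e) must be considered: (e) operates against (a): a current Standing Exemption Letter is held. Exception (a) does not apply.
Exception (b) is satisfied on its face — gross monthly sales are $1,210, below the $1,270 limit; a current Provisional Registration is held; the compliance score is 58 points, under the 62 points limit. But applying paragraph (f): (f) operates against (b): the coverage ratio is 61%, less than the 76% limit. So (b) is unavailable.
Exception (c): the seller is a natural person; assessed value is $63,500, below the $71,500 limit — every condition holds. Turning to paragraphs (g)–(h): (g) operates against (c): some sales are to a restaurant for resale. (h), which would lift (g), does not operate here — the reportable unit count is 98, not below 85. (c) is therefore removed.
Exception (d): the preserves are shelf-stable; the registered capacity is 2,000 units, below the 2,170 units limit — every condition holds. Applying paragraphs (i)–(n): (i) would limit (d) — the reference index is 704, less than the 715 limit — but (j) sets (i) aside: (j) operates against (i): a current General Clearance is held. (k) would limit (j) — the preserves contain meat — but (l) sets (k) aside: (l) operates against (k): a current Annual Waiver is held. (m) applies (a current Category F Registration is held), but yields to (n): (n) is triggered — aggregate throughput is 5,570 units, under the 6,020 units limit. (d) remains available.

No — exception (d) applies; Mira is not required to hold a retail food licence.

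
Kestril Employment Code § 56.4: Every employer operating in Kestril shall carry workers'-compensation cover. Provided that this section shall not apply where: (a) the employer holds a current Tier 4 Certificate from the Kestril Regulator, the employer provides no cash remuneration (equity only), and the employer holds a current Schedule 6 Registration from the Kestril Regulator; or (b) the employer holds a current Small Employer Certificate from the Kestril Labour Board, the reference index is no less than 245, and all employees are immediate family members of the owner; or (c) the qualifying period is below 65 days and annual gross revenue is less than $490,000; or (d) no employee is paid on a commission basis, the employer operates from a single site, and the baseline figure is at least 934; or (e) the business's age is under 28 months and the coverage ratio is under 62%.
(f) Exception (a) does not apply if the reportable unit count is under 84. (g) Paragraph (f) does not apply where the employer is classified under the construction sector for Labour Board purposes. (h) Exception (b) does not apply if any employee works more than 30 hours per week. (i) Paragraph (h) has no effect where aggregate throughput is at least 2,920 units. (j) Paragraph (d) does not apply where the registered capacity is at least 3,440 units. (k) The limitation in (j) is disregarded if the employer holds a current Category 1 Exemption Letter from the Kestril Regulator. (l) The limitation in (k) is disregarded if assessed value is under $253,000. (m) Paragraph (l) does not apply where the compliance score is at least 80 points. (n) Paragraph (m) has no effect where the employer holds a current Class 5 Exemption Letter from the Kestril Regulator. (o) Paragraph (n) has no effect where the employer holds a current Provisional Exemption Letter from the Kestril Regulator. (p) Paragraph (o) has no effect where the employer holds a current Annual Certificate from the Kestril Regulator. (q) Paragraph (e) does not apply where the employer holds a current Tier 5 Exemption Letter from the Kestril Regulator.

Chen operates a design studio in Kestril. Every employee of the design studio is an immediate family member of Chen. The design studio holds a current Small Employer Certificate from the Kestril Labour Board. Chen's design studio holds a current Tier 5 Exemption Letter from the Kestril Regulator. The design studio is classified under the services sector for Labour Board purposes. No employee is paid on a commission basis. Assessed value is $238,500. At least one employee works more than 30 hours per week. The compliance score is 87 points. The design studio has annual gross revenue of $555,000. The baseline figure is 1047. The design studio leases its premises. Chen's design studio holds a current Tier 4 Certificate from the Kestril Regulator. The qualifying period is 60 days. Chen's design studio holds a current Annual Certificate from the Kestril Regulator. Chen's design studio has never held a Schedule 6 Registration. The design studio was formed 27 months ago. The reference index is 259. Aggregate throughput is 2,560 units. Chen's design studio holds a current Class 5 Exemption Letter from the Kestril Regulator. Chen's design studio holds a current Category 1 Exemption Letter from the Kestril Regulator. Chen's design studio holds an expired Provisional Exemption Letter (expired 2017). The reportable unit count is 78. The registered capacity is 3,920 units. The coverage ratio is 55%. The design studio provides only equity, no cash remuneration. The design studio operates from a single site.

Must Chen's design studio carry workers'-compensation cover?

Exception (a) does not apply: no current Schedule 6 Registration is held.
Exception (b): a current Small Employer Certificate is held; the reference index is 259, meeting the 245 threshold; every employee is an immediate family member — every condition holds. However, paragraphs (h)–(i) must be considered: (h) operates against (b): at least one employee exceeds 30 hours/week. (i), which would lift (h), is inapplicable — aggregate throughput is 2,560 units, short of 2,920 units. (b) is therefore removed.
Exception (c) does not apply: annual gross revenue is $555,000, not less than $490,000.
Exception (d)'s conditions are all satisfied: no employee is paid on commission; the employer operates from a single site; the baseline figure is 1,047, meeting the 934 threshold. However, paragraphs (j)–(p) must be considered: (j) is engaged — the registered capacity is 3,920 units, meeting the 3,440 units threshold. (k) applies (a current Category 1 Exemption Letter is held), but is overridden by (l): (l) is engaged — assessed value is $238,500, under the $253,000 limit. (m) operates (the compliance score is 87 points, meeting the 80 points threshold), but is overridden by (n): (n) is triggered — a current Class 5 Exemption Letter is held. (o), which would lift (n), does not operate here — the Provisional Exemption Letter is not current. (d) is therefore removed.
Exception (e) is satisfied on its face — the business's age is 27 months, under the 28 months limit; the coverage ratio is 55%, under the 62% limit. But applying paragraph (q): (q) operates against (e): a current Tier 5 Exemption Letter is held. (e) is therefore removed.
No exception displaces § 56.4.

Yes — Chen's design studio must carry workers'-compensation cover.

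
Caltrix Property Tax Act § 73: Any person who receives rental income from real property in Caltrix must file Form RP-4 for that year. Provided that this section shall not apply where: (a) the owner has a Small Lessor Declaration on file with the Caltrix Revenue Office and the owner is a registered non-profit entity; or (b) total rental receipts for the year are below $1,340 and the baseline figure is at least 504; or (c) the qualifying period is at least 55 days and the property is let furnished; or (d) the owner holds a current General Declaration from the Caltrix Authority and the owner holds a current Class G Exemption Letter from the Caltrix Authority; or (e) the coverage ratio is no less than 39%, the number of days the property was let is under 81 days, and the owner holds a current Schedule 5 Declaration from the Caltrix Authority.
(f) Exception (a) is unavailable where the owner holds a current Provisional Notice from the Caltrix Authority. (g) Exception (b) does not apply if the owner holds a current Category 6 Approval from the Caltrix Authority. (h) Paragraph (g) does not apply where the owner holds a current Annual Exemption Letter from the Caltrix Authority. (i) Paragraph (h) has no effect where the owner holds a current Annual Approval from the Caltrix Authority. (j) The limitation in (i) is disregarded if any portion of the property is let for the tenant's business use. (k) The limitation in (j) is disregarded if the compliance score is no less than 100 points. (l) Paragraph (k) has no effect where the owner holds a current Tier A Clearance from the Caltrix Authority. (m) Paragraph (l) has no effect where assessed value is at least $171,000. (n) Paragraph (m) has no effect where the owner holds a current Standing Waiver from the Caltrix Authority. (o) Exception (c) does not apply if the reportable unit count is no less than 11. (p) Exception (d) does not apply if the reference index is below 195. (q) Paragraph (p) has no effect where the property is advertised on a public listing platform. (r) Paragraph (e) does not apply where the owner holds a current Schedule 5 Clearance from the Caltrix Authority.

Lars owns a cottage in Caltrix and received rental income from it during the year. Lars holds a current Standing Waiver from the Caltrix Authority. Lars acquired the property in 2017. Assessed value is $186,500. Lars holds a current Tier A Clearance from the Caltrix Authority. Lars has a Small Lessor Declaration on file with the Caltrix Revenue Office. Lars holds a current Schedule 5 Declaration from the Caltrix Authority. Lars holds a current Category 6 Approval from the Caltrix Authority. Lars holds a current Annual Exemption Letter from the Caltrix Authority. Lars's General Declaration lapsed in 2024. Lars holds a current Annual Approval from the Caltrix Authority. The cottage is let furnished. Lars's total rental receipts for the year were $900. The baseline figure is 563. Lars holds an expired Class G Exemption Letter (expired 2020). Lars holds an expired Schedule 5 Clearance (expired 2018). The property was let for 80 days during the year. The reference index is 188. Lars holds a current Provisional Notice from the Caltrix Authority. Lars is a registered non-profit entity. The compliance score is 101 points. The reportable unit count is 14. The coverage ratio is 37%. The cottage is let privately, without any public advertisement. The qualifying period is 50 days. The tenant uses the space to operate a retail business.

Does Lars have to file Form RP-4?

No — exception (b) applies; Lars is not required to file Form RP-4.

Exception (a)'s conditions are all satisfied: a Small Lessor Declaration is on file; Lars is a registered non-profit. Turning to paragraph (f): (f) applies — a current Provisional Notice is held. So (a) is unavailable.
Exception (b)'s conditions are all satisfied: total rental receipts for the year are $900, below the $1,340 limit; the baseline figure is 563, meeting the 504 threshold. Under paragraphs (g)–(n): (g) applies (a current Category 6 Approval is held), but is itself disapplied by (h): (h) operates against (g): a current Annual Exemption Letter is held. (i) would limit (h) — a current Annual Approval is held — but (j) sets (i) aside: (j) applies — the space is let for business use. (k) operates (the compliance score is 101 points, meeting the 100 points threshold), but yields to (l): (l) operates against (k): a current Tier A Clearance is held. (m) operates (assessed value is $186,500, meeting the $171,000 threshold), but is displaced by (n): (n) applies — a current Standing Waiver is held. So (b) applies.
Exception (c) requires that the qualifying period is at least 55 days; but the qualifying period is 50 days, short of 55 days, so (c) is unavailable.
Exception (d) does not apply: there is no General Declaration in force.
Exception (e) does not apply: the coverage ratio is 37%, short of 39%.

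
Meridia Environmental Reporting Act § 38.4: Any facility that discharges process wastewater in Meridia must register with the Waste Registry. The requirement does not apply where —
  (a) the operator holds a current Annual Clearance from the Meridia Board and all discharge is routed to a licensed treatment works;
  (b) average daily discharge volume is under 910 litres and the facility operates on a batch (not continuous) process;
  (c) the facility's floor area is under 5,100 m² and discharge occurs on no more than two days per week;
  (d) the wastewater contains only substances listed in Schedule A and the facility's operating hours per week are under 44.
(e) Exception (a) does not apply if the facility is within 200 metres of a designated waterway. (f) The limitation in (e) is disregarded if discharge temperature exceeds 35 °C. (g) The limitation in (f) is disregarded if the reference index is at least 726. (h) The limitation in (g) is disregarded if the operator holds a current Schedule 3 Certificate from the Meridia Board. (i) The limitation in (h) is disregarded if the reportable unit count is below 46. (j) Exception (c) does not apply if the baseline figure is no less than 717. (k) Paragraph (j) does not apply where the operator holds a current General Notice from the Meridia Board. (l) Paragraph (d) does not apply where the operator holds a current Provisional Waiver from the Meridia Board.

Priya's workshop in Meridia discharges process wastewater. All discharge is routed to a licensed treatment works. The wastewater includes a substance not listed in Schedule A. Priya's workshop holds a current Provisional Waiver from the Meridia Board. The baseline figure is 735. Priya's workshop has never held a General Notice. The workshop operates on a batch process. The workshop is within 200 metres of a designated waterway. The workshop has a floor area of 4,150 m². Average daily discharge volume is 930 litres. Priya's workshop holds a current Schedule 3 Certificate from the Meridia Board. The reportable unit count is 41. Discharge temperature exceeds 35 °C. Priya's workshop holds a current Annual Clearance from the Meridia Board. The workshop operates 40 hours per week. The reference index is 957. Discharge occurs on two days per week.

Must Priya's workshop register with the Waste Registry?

Yes — Priya's workshop must register with the Waste Registry.

Exception (a): a current Annual Clearance is held; discharge is routed to a licensed treatment works — every condition holds. But: (e) operates against (a): the workshop is within 200 m of a designated waterway. (f) operates (discharge temperature exceeds 35 °C), but is itself disapplied by (g): (g) applies — the reference index is 957, meeting the 726 threshold. (h) would limit (g) — a current Schedule 3 Certificate is held — but (i) sets (h) aside: (i) operates — the reportable unit count is 41, below the 46 limit. So (a) is unavailable.
Exception (b) does not apply: average daily discharge volume is 930 litres, not under 910 litres.
Exception (c) is satisfied on its face — the facility's floor area is 4,150 m², under the 5,100 m² limit; discharge occurs on no more than two days per week. But applying paragraphs (j)–(k): (j) operates against (c): the baseline figure is 735, meeting the 717 threshold. (k), which would lift (j), is inapplicable — the General Notice is not current. So (c) is unavailable.
Exception (d) fails — the wastewater includes a non-Schedule-A substance.
No exception is made out. Priya's workshop falls within the general rule.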